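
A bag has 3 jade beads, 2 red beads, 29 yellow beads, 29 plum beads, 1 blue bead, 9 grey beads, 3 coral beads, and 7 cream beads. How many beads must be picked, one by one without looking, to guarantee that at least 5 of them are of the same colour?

26

By the pigeonhole principle, the 8 colours are the holes; the beads drawn are the pigeons.
To avoid 5 of any one colour, the worst case takes at most 4 of each colour, or every bead of a colour that has fewer than 4.
That gives 3 + 2 + 4 + 4 + 1 + 4 + 3 + 4 = 25 beads with no colour reaching 5.
The next bead forces some colour to 5, so 25 + 1 = 26.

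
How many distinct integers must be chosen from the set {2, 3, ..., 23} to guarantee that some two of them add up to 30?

15

Two chosen integers sum to 30 exactly when both halves of some pair {x, 30−x} with 7 ≤ x ≤ 30−x ≤ 23 are chosen — 8 such pairs.
The remaining 6 elements (those with no distinct partner in range) can never complete a 30-sum, so the worst case takes all of them and one from each pair: 6 + 8 = 14.
Pigeonhole: the 15th integer has to be the second member of some pair, so 14 + 1 = 15.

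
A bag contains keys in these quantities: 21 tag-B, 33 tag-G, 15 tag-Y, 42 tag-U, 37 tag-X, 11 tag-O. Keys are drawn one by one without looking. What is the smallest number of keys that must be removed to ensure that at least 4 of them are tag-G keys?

130

In the worst case for collecting tag-G keys, every non-tag-G key comes out first.
There are 21 + 15 + 42 + 37 + 11 = 126 non-tag-G keys altogether.
After those, each further key must be tag-G, so 126 + 4 = 130 draws guarantee 4 tag-G keys.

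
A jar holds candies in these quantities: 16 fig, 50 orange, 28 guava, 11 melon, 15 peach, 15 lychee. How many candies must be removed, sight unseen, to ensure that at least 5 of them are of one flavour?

25

An adversary could hand out at most 4 candies per flavour: 4 + 4 + 4 + 4 + 4 + 4 = 24 candies and still no flavour has 5.
One more candy lands in a flavour already at 4, so 25 draws are enough and 24 are not.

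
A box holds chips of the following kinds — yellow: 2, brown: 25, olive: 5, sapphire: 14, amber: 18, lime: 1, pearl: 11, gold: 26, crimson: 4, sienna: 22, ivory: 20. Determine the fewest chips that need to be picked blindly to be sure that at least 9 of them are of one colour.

69

Put each drawn chip into a box by colour. The largest draw with every box below 9 takes min(count, 8) from each colour; colours with fewer than 8 contribute all they have.
Σ min(cᵢ, 8) = 2 + 8 + 5 + 8 + 8 + 1 + 8 + 8 + 4 + 8 + 8 = 68.
Draw number 68 + 1 = 69 must push one box to 9.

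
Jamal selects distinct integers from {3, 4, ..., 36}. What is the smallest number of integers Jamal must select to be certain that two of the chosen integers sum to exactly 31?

22

A set avoiding the sum 31 can contain at most one of each pair {x, 31−x}, plus the 8 elements whose complement lies outside the range.
The integers 16, …, 36 (21 of them) are such a set: any two sum to at least 16+17 = 33 > 31.
Pigeonhole: any 22nd integer completes one of the 13 pairs, so 22 choices force a sum of 31.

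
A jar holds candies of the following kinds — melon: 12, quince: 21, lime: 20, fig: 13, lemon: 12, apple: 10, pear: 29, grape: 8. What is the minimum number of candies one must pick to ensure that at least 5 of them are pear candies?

101

In the worst case for collecting pear candies, every non-pear candy comes out first.
There are 12 + 21 + 20 + 13 + 12 + 10 + 8 = 96 non-pear candies altogether.
After those, each further candy must be pear, so 96 + 5 = 101 draws guarantee 5 pear candies.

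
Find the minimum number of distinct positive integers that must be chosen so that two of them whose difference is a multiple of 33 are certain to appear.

34

Integers whose pairwise differences are multiples of 33 are exactly those sharing a remainder mod 33. The 33 residue classes mod 33 are the pigeonholes.
With 33 integers one could put 1 in each residue class and have no class reach 2.
The 34th integer pushes some class to 2, so 33·1 + 1 = 34.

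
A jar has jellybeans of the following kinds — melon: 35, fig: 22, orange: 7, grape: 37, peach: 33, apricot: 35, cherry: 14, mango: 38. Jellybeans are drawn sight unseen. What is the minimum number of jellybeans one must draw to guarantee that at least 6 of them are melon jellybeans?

192

In the worst case for collecting melon jellybeans, every non-melon jellybean comes out first.
There are 22 + 7 + 37 + 33 + 35 + 14 + 38 = 186 non-melon jellybeans altogether.
After those, each further jellybean must be melon, so 186 + 6 = 192 draws guarantee 6 melon jellybeans.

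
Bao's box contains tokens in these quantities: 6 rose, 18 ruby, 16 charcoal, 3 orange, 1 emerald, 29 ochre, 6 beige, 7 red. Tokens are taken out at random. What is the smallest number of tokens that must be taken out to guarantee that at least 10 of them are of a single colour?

51

By the pigeonhole principle, the 8 colours are the holes; the tokens drawn are the pigeons.
To avoid 10 of any one colour, the worst case takes at most 9 of each colour, or every token of a colour that has fewer than 9.
That gives 6 + 9 + 9 + 3 + 1 + 9 + 6 + 7 = 50 tokens with no colour reaching 10.
The next token forces some colour to 10, so 50 + 1 = 51.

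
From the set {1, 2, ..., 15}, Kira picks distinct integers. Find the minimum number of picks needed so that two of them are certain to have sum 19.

10

Two chosen integers sum to 19 exactly when both halves of some pair {x, 19−x} with 4 ≤ x ≤ 19−x ≤ 15 are chosen — 6 such pairs.
The remaining 3 elements (those with no distinct partner in range) can never complete a 19-sum, so the worst case takes all of them and one from each pair: 3 + 6 = 9.
By the pigeonhole principle, the 10th integer has to be the second member of some pair, so 9 + 1 = 10.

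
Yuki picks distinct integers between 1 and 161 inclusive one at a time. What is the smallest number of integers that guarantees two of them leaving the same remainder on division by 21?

Pigeonhole: the 21 residue classes mod 21 are the pigeonholes.
With 21 integers one could put 1 in each residue class and have no class reach 2.
The 22nd integer pushes some class to 2, so 21·1 + 1 = 22.

22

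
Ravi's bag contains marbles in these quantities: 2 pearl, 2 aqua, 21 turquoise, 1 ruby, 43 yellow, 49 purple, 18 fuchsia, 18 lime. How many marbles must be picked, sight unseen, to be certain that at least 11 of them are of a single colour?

An adversary could hand out at most 10 marbles per colour (pearl, aqua, ruby run out sooner): 2 + 2 + 10 + 1 + 10 + 10 + 10 + 10 = 55 marbles and still no colour has 11.
By the pigeonhole principle, one more marble lands in a colour already at 10, so 56 draws are enough and 55 are not.

56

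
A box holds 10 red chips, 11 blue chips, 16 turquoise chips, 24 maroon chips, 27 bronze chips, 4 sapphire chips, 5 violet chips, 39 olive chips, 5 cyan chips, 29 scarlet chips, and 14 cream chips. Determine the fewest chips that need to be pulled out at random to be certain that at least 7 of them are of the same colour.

63

By the pigeonhole principle, the 11 colours are the holes; the chips drawn are the pigeons.
To avoid 7 of any one colour, the worst case takes at most 6 of each colour, or every chip of a colour that has fewer than 6.
That gives 6 + 6 + 6 + 6 + 6 + 4 + 5 + 6 + 5 + 6 + 6 = 62 chips with no colour reaching 7.
The next chip forces some colour to 7, so 62 + 1 = 63.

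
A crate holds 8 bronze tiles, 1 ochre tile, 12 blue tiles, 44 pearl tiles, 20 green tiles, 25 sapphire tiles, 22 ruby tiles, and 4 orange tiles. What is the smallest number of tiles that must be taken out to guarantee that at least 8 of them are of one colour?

By the pigeonhole principle, the 8 colours are the holes; the tiles drawn are the pigeons.
To avoid 8 of any one colour, the worst case takes at most 7 of each colour, or every tile of a colour that has fewer than 7.
That gives 7 + 1 + 7 + 7 + 7 + 7 + 7 + 4 = 47 tiles with no colour reaching 8.
The next tile forces some colour to 8, so 47 + 1 = 48.

48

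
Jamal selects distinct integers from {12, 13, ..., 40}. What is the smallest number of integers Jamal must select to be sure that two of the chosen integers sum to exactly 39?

A set avoiding the sum 39 can contain at most one of each pair {x, 39−x}, plus the 13 elements whose complement lies outside the range.
The integers 20, …, 40 (21 of them) are such a set: any two sum to at least 20+21 = 41 > 39.
Pigeonhole: any 22nd integer completes one of the 8 pairs, so 22 choices force a sum of 39.

22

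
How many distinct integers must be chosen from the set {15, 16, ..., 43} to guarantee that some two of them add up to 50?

Two chosen integers sum to 50 exactly when both halves of some pair {x, 50−x} with 15 ≤ x ≤ 50−x ≤ 35 are chosen — 10 such pairs.
The remaining 9 elements (those with no distinct partner in range) can never complete a 50-sum, so the worst case takes all of them and one from each pair: 9 + 10 = 19.
The 20th integer has to be the second member of some pair, so 19 + 1 = 20.

20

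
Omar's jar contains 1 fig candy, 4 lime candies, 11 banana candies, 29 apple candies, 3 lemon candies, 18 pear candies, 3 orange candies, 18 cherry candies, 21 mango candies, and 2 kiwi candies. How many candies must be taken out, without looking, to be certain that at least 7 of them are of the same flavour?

44

Pigeonhole: the 10 flavours are the holes; the candies drawn are the pigeons.
To avoid 7 of any one flavour, the worst case takes at most 6 of each flavour, or every candy of a flavour that has fewer than 6.
That gives 1 + 4 + 6 + 6 + 3 + 6 + 3 + 6 + 6 + 2 = 43 candies with no flavour reaching 7.
The next candy forces some flavour to 7, so 43 + 1 = 44.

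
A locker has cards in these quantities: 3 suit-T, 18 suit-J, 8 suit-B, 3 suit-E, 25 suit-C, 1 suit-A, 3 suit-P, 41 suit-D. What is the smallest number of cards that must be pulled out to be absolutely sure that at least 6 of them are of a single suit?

31

An adversary could hand out at most 5 cards per suit (4 suits run out sooner): 3 + 5 + 5 + 3 + 5 + 1 + 3 + 5 = 30 cards and still no suit has 6.
By pigeonhole, one more card lands in a suit already at 5, so 31 draws are enough and 30 are not.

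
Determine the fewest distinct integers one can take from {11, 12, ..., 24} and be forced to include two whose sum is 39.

Group the elements by complementary pair {x, 39−x}: {15,24}, {16,23}, {17,22}, …, giving 5 two-element pairs and 4 integers whose partner 39−x falls outside [11,24].
By the pigeonhole principle, treating each of those 9 groups as a pigeonhole, one can pick one integer per group — 9 integers — with no two summing to 39.
The 10th integer lands in an occupied pair, forcing a sum of 39.

10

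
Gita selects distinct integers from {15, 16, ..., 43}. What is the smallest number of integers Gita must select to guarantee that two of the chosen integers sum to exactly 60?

Group the elements by complementary pair {x, 60−x}: {17,43}, {18,42}, {19,41}, …, giving 13 two-element pairs; the single value 30 (it cannot pair with itself since the integers are distinct); and 2 integers whose partner 60−x falls outside [15,43].
Treating each of those 16 groups as a pigeonhole, one can pick one integer per group — 16 integers — with no two summing to 60.
The 17th integer lands in an occupied pair, forcing a sum of 60.

17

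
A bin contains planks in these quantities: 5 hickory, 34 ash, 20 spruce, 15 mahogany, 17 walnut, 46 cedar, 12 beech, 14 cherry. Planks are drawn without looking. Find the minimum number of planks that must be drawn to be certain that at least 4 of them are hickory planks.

162

In the worst case for collecting hickory planks, every non-hickory plank comes out first.
There are 34 + 20 + 15 + 17 + 46 + 12 + 14 = 158 non-hickory planks altogether.
After those, each further plank must be hickory, so 158 + 4 = 162 draws guarantee 4 hickory planks.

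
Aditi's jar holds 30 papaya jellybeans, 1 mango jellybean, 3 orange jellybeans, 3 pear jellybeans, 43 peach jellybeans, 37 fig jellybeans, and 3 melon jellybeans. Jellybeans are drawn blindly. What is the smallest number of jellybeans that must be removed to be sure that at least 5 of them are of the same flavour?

23

An adversary could hand out at most 4 jellybeans per flavour (4 flavours run out sooner): 4 + 1 + 3 + 3 + 4 + 4 + 3 = 22 jellybeans and still no flavour has 5.
One more jellybean lands in a flavour already at 4, so 23 draws are enough and 22 are not.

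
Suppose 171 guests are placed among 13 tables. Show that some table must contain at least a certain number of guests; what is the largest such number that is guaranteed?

14

By the pigeonhole principle, the 13 tables are the holes and the 171 guests are the pigeons.
If every table held at most 13 guests, the total would be at most 13 × 13 = 169, which is less than 171.
So some table holds at least ⌈171/13⌉ = 14 guests.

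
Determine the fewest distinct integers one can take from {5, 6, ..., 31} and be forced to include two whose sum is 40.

17

Two chosen integers sum to 40 exactly when both halves of some pair {x, 40−x} with 9 ≤ x ≤ 40−x ≤ 31 are chosen — 11 such pairs.
The remaining 5 elements (those with no distinct partner in range) can never complete a 40-sum, so the worst case takes all of them and one from each pair: 5 + 11 = 16.
By the pigeonhole principle, the 17th integer has to be the second member of some pair, so 16 + 1 = 17.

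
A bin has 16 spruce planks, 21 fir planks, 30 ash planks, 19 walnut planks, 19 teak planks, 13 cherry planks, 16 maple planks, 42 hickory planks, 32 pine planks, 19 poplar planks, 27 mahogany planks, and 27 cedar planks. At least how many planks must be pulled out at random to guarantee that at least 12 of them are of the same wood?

133

An adversary could hand out at most 11 planks per wood: 11 + 11 + 11 + 11 + 11 + 11 + 11 + 11 + 11 + 11 + 11 + 11 = 132 planks and still no wood has 12.
By pigeonhole, one more plank lands in a wood already at 11, so 133 draws are enough and 132 are not.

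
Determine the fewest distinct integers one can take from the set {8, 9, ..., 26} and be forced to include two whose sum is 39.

Two chosen integers sum to 39 exactly when both halves of some pair {x, 39−x} with 13 ≤ x ≤ 39−x ≤ 26 are chosen — 7 such pairs.
The remaining 5 elements (those with no distinct partner in range) can never complete a 39-sum, so the worst case takes all of them and one from each pair: 5 + 7 = 12.
The 13th integer has to be the second member of some pair, so 12 + 1 = 13.

13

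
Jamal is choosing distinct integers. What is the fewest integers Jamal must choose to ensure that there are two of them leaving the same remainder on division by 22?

The 22 residue classes mod 22 are the pigeonholes.
With 22 integers one could put 1 in each residue class and have no class reach 2.
The 23rd integer pushes some class to 2, so 22·1 + 1 = 23.

23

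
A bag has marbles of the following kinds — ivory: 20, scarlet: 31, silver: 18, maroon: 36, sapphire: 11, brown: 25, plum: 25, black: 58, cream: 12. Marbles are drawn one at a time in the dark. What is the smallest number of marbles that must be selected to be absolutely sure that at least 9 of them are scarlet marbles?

In the worst case for collecting scarlet marbles, every non-scarlet marble comes out first.
There are 20 + 18 + 36 + 11 + 25 + 25 + 58 + 12 = 205 non-scarlet marbles altogether.
After those, each further marble must be scarlet, so 205 + 9 = 214 draws guarantee 9 scarlet marbles.

214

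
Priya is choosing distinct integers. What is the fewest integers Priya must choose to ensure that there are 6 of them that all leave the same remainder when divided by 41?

Pigeonhole: the 41 residue classes mod 41 are the pigeonholes.
With 205 integers one could put 5 in each residue class and have no class reach 6.
The 206th integer pushes some class to 6, so 41·5 + 1 = 206.

206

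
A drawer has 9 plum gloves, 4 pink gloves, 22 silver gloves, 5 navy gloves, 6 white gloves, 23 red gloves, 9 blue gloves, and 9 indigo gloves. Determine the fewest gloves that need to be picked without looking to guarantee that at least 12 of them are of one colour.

The 8 colours are the holes; the gloves drawn are the pigeons.
To avoid 12 of any one colour, the worst case takes at most 11 of each colour, or every glove of a colour that has fewer than 11.
That gives 9 + 4 + 11 + 5 + 6 + 11 + 9 + 9 = 64 gloves with no colour reaching 12.
The next glove forces some colour to 12, so 64 + 1 = 65.

65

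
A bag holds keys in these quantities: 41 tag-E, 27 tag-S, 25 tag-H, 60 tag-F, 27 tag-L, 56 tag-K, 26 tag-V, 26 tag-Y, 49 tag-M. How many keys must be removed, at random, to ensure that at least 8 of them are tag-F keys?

In the worst case for collecting tag-F keys, every non-tag-F key comes out first.
There are 41 + 27 + 25 + 27 + 56 + 26 + 26 + 49 = 277 non-tag-F keys altogether.
After those, each further key must be tag-F, so 277 + 8 = 285 draws guarantee 8 tag-F keys.

285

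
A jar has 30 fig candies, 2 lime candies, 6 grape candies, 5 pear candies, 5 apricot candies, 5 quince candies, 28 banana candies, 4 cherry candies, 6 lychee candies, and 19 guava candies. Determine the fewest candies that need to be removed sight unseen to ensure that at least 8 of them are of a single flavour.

55

An adversary could hand out at most 7 candies per flavour (7 flavours run out sooner): 7 + 2 + 6 + 5 + 5 + 5 + 7 + 4 + 6 + 7 = 54 candies and still no flavour has 8.
One more candy lands in a flavour already at 7, so 55 draws are enough and 54 are not.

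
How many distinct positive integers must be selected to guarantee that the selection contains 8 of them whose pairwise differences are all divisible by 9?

64

Integers whose pairwise differences are multiples of 9 are exactly those sharing a remainder mod 9. The 9 residue classes mod 9 are the pigeonholes.
With 63 integers one could put 7 in each residue class and have no class reach 8.
The 64th integer pushes some class to 8, so 9·7 + 1 = 64.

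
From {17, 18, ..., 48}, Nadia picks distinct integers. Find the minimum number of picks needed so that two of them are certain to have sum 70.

Group the elements by complementary pair {x, 70−x}: {22,48}, {23,47}, {24,46}, …, giving 13 two-element pairs; the single value 35 (it cannot pair with itself since the integers are distinct); and 5 integers whose partner 70−x falls outside [17,48].
By the pigeonhole principle, treating each of those 19 groups as a pigeonhole, one can pick one integer per group — 19 integers — with no two summing to 70.
The 20th integer lands in an occupied pair, forcing a sum of 70.

20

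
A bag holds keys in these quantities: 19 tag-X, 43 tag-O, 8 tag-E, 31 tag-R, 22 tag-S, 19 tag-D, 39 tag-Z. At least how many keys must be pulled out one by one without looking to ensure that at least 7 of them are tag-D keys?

In the worst case for collecting tag-D keys, every non-tag-D key comes out first.
There are 19 + 43 + 8 + 31 + 22 + 39 = 162 non-tag-D keys altogether.
After those, each further key must be tag-D, so 162 + 7 = 169 draws guarantee 7 tag-D keys.

169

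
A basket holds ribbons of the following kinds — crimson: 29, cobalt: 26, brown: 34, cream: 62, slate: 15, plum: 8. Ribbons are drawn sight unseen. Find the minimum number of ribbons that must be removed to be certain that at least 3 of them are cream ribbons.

115

In the worst case for collecting cream ribbons, every non-cream ribbon comes out first.
There are 29 + 26 + 34 + 15 + 8 = 112 non-cream ribbons altogether.
After those, each further ribbon must be cream, so 112 + 3 = 115 draws guarantee 3 cream ribbons.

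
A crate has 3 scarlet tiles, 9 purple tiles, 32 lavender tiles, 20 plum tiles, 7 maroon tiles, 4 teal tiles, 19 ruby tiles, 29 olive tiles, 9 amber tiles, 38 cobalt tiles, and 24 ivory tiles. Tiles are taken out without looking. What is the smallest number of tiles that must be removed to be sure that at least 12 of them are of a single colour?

99

Pigeonhole: put each drawn tile into a box by colour. The largest draw with every box below 12 takes min(count, 11) from each colour; colours with fewer than 11 contribute all they have.
Σ min(cᵢ, 11) = 3 + 9 + 11 + 11 + 7 + 4 + 11 + 11 + 9 + 11 + 11 = 98.
Draw number 98 + 1 = 99 must push one box to 12.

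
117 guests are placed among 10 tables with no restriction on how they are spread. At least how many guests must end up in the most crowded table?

The 10 tables are the holes and the 117 guests are the pigeons.
If every table held at most 11 guests, the total would be at most 10 × 11 = 110, which is less than 117.
So some table holds at least ⌈117/10⌉ = 12 guests.

12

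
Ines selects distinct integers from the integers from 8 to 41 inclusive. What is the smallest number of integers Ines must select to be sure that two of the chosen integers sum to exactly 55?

21

A set avoiding the sum 55 can contain at most one of each pair {x, 55−x}, plus the 6 elements whose complement lies outside the range.
The integers 8, …, 27 (20 of them) are such a set: any two sum to at least 8+9 = 17 and at most 26+27 = 53 < 55.
By the pigeonhole principle, any 21st integer completes one of the 14 pairs, so 21 choices force a sum of 55.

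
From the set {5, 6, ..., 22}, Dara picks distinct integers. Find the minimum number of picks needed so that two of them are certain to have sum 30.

12

Two chosen integers sum to 30 exactly when both halves of some pair {x, 30−x} with 8 ≤ x ≤ 30−x ≤ 22 are chosen — 7 such pairs.
The remaining 4 elements (those with no distinct partner in range) can never complete a 30-sum, so the worst case takes all of them and one from each pair: 4 + 7 = 11.
The 12th integer has to be the second member of some pair, so 11 + 1 = 12.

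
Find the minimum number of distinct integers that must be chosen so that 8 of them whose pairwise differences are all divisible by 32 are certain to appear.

225

Integers whose pairwise differences are multiples of 32 are exactly those sharing a remainder mod 32. By the pigeonhole principle, the 32 residue classes mod 32 are the pigeonholes.
With 224 integers one could put 7 in each residue class and have no class reach 8.
The 225th integer pushes some class to 8, so 32·7 + 1 = 225.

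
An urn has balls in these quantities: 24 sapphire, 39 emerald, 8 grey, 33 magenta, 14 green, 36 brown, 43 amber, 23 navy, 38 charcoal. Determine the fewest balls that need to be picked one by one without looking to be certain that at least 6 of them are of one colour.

An adversary could hand out at most 5 balls per colour: 5 + 5 + 5 + 5 + 5 + 5 + 5 + 5 + 5 = 45 balls and still no colour has 6.
By the pigeonhole principle, one more ball lands in a colour already at 5, so 46 draws are enough and 45 are not.

46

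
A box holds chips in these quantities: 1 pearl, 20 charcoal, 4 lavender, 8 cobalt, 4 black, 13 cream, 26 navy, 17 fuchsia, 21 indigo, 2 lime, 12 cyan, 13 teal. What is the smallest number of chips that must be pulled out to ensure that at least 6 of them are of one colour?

Pigeonhole: the 12 colours are the holes; the chips drawn are the pigeons.
To avoid 6 of any one colour, the worst case takes at most 5 of each colour, or every chip of a colour that has fewer than 5.
That gives 1 + 5 + 4 + 5 + 4 + 5 + 5 + 5 + 5 + 2 + 5 + 5 = 51 chips with no colour reaching 6.
The next chip forces some colour to 6, so 51 + 1 = 52.

52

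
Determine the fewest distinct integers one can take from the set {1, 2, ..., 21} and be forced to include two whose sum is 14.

16

Group the elements by complementary pair {x, 14−x}: {1,13}, {2,12}, {3,11}, …, giving 6 two-element pairs, the single value 7 (it cannot pair with itself since the integers are distinct), and 8 integers whose partner 14−x falls outside [1,21].
Treating each of those 15 groups as a pigeonhole, one can pick one integer per group — 15 integers — with no two summing to 14.
The 16th integer lands in an occupied pair, forcing a sum of 14.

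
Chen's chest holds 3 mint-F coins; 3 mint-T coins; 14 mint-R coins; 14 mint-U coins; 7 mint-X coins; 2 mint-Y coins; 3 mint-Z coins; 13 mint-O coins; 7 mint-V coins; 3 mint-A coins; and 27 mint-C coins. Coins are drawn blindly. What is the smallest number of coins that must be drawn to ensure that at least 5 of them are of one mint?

39

By pigeonhole, the 11 mints are the holes; the coins drawn are the pigeons.
To avoid 5 of any one mint, the worst case takes at most 4 of each mint, or every coin of a mint that has fewer than 4.
That gives 3 + 3 + 4 + 4 + 4 + 2 + 3 + 4 + 4 + 3 + 4 = 38 coins with no mint reaching 5.
The next coin forces some mint to 5, so 38 + 1 = 39.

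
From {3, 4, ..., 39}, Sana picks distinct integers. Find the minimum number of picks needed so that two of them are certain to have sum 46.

22

Group the elements by complementary pair {x, 46−x}: {7,39}, {8,38}, {9,37}, …, giving 16 two-element pairs; the single value 23 (it cannot pair with itself since the integers are distinct); and 4 integers whose partner 46−x falls outside [3,39].
Treating each of those 21 groups as a pigeonhole, one can pick one integer per group — 21 integers — with no two summing to 46.
The 22nd integer lands in an occupied pair, forcing a sum of 46.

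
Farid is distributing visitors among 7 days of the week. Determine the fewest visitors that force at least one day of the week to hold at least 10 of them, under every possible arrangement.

With 63 visitors one could put exactly 9 in each of the 7 days of the week, and no day of the week would reach 10.
By the pigeonhole principle, one more visitor must land in a day of the week that already has 9, giving it 10.
So 7 × 9 + 1 = 64 visitors are required.

64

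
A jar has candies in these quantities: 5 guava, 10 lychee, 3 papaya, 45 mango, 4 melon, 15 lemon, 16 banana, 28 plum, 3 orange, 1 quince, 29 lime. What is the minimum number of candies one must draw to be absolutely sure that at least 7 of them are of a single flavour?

The 11 flavours are the holes; the candies drawn are the pigeons.
To avoid 7 of any one flavour, the worst case takes at most 6 of each flavour, or every candy of a flavour that has fewer than 6.
That gives 5 + 6 + 3 + 6 + 4 + 6 + 6 + 6 + 3 + 1 + 6 = 52 candies with no flavour reaching 7.
The next candy forces some flavour to 7, so 52 + 1 = 53.

53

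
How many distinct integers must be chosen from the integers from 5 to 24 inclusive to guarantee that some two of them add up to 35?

14

Two chosen integers sum to 35 exactly when both halves of some pair {x, 35−x} with 11 ≤ x ≤ 35−x ≤ 24 are chosen — 7 such pairs.
The remaining 6 elements (those with no distinct partner in range) can never complete a 35-sum, so the worst case takes all of them and one from each pair: 6 + 7 = 13.
The 14th integer has to be the second member of some pair, so 13 + 1 = 14.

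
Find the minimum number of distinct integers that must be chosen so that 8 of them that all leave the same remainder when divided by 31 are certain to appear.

218

The 31 residue classes mod 31 are the pigeonholes.
With 217 integers one could put 7 in each residue class and have no class reach 8.
The 218th integer pushes some class to 8, so 31·7 + 1 = 218.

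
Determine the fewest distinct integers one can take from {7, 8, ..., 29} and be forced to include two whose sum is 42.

16

Two chosen integers sum to 42 exactly when both halves of some pair {x, 42−x} with 13 ≤ x ≤ 42−x ≤ 29 are chosen — 8 such pairs.
The remaining 7 elements (those with no distinct partner in range) can never complete a 42-sum, so the worst case takes all of them and one from each pair: 7 + 8 = 15.
The 16th integer has to be the second member of some pair, so 15 + 1 = 16.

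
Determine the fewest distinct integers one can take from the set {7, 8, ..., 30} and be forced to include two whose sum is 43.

A set avoiding the sum 43 can contain at most one of each pair {x, 43−x}, plus the 6 elements whose complement lies outside the range.
The integers 7, …, 21 (15 of them) are such a set: any two sum to at least 7+8 = 15 and at most 20+21 = 41 < 43.
By pigeonhole, any 16th integer completes one of the 9 pairs, so 16 choices force a sum of 43.

16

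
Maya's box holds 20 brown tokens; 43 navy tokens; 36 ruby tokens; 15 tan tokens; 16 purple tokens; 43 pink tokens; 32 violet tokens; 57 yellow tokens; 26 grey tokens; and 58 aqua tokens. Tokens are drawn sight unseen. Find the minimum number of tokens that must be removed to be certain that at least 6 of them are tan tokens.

337

In the worst case for collecting tan tokens, every non-tan token comes out first.
There are 20 + 43 + 36 + 16 + 43 + 32 + 57 + 26 + 58 = 331 non-tan tokens altogether.
After those, each further token must be tan, so 331 + 6 = 337 draws guarantee 6 tan tokens.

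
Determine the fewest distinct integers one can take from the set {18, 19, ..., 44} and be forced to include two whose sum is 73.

20

A set avoiding the sum 73 can contain at most one of each pair {x, 73−x}, plus the 11 elements whose complement lies outside the range.
The integers 18, …, 36 (19 of them) are such a set: any two sum to at least 18+19 = 37 and at most 35+36 = 71 < 73.
Any 20th integer completes one of the 8 pairs, so 20 choices force a sum of 73.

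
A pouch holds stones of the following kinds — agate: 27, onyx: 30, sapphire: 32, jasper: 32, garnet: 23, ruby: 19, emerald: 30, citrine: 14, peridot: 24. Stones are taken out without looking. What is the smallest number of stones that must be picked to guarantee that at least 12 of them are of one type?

Put each drawn stone into a box by type. The largest draw with every box below 12 takes min(count, 11) from each type.
Σ min(cᵢ, 11) = 11 + 11 + 11 + 11 + 11 + 11 + 11 + 11 + 11 = 99.
Draw number 99 + 1 = 100 must push one box to 12.

100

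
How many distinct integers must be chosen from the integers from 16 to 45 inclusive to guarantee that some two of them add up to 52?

Two chosen integers sum to 52 exactly when both halves of some pair {x, 52−x} with 16 ≤ x ≤ 52−x ≤ 36 are chosen — 10 such pairs.
The remaining 10 elements (those with no distinct partner in range) can never complete a 52-sum, so the worst case takes all of them and one from each pair: 10 + 10 = 20.
Pigeonhole: the 21st integer has to be the second member of some pair, so 20 + 1 = 21.

21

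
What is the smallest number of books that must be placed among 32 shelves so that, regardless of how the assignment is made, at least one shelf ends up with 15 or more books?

With 448 books one could put exactly 14 in each of the 32 shelves, and no shelf would reach 15.
One more book must land in a shelf that already has 14, giving it 15.
So 32 × 14 + 1 = 449 books are required.

449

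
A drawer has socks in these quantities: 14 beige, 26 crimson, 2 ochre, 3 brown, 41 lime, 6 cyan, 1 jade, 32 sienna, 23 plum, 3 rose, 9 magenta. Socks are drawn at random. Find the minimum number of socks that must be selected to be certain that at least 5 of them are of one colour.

38

Put each drawn sock into a box by colour. The largest draw with every box below 5 takes min(count, 4) from each colour; colours with fewer than 4 contribute all they have.
Σ min(cᵢ, 4) = 4 + 4 + 2 + 3 + 4 + 4 + 1 + 4 + 4 + 3 + 4 = 37.
Draw number 37 + 1 = 38 must push one box to 5.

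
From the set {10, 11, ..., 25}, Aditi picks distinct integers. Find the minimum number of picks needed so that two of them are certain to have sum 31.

Two chosen integers sum to 31 exactly when both halves of some pair {x, 31−x} with 10 ≤ x ≤ 31−x ≤ 21 are chosen — 6 such pairs.
The remaining 4 elements (those with no distinct partner in range) can never complete a 31-sum, so the worst case takes all of them and one from each pair: 4 + 6 = 10.
The 11th integer has to be the second member of some pair, so 10 + 1 = 11.

11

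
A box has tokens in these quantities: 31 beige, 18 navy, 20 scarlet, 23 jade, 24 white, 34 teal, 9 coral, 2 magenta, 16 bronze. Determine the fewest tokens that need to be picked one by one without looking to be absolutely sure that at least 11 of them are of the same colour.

82

By the pigeonhole principle, the 9 colours are the holes; the tokens drawn are the pigeons.
To avoid 11 of any one colour, the worst case takes at most 10 of each colour, or every token of a colour that has fewer than 10.
That gives 10 + 10 + 10 + 10 + 10 + 10 + 9 + 2 + 10 = 81 tokens with no colour reaching 11.
The next token forces some colour to 11, so 81 + 1 = 82.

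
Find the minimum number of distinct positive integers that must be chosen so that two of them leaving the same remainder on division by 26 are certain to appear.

By the pigeonhole principle, the 26 residue classes mod 26 are the pigeonholes.
With 26 integers one could put 1 in each residue class and have no class reach 2.
The 27th integer pushes some class to 2, so 26·1 + 1 = 27.

27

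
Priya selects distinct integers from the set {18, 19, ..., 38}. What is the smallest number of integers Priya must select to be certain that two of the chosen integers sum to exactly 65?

16

A set avoiding the sum 65 can contain at most one of each pair {x, 65−x}, plus the 9 elements whose complement lies outside the range.
The integers 18, …, 32 (15 of them) are such a set: any two sum to at least 18+19 = 37 and at most 31+32 = 63 < 65.
By the pigeonhole principle, any 16th integer completes one of the 6 pairs, so 16 choices force a sum of 65.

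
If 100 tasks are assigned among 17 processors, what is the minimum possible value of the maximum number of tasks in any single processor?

Pigeonhole: the 17 processors are the holes and the 100 tasks are the pigeons.
If every processor held at most 5 tasks, the total would be at most 17 × 5 = 85, which is less than 100.
So some processor holds at least ⌈100/17⌉ = 6 tasks.

6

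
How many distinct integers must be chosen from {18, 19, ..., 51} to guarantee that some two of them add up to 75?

21

Two chosen integers sum to 75 exactly when both halves of some pair {x, 75−x} with 24 ≤ x ≤ 75−x ≤ 51 are chosen — 14 such pairs.
The remaining 6 elements (those with no distinct partner in range) can never complete a 75-sum, so the worst case takes all of them and one from each pair: 6 + 14 = 20.
The 21st integer has to be the second member of some pair, so 20 + 1 = 21.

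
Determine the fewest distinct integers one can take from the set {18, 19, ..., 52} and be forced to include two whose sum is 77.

Two chosen integers sum to 77 exactly when both halves of some pair {x, 77−x} with 25 ≤ x ≤ 77−x ≤ 52 are chosen — 14 such pairs.
The remaining 7 elements (those with no distinct partner in range) can never complete a 77-sum, so the worst case takes all of them and one from each pair: 7 + 14 = 21.
The 22nd integer has to be the second member of some pair, so 21 + 1 = 22.

22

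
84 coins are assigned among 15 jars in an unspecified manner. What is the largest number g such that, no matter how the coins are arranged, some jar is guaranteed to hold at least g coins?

By the pigeonhole principle, the 15 jars are the holes and the 84 coins are the pigeons.
If every jar held at most 5 coins, the total would be at most 15 × 5 = 75, which is less than 84.
So some jar holds at least ⌈84/15⌉ = 6 coins.

6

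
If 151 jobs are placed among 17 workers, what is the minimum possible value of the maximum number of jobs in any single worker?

9

The 17 workers are the holes and the 151 jobs are the pigeons.
If every worker held at most 8 jobs, the total would be at most 17 × 8 = 136, which is less than 151.
So some worker holds at least ⌈151/17⌉ = 9 jobs.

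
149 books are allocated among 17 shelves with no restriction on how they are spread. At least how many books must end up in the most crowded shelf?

9

The 17 shelves are the holes and the 149 books are the pigeons.
If every shelf held at most 8 books, the total would be at most 17 × 8 = 136, which is less than 149.
So some shelf holds at least ⌈149/17⌉ = 9 books.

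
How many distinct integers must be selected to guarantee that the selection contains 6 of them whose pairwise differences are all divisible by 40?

201

Integers whose pairwise differences are multiples of 40 are exactly those sharing a remainder mod 40. Pigeonhole: the 40 residue classes mod 40 are the pigeonholes.
With 200 integers one could put 5 in each residue class and have no class reach 6.
The 201st integer pushes some class to 6, so 40·5 + 1 = 201.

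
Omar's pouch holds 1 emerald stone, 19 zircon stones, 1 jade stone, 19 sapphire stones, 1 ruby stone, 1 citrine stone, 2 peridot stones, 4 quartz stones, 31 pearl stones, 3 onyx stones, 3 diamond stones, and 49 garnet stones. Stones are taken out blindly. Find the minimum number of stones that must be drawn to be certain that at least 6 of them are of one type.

37

The 12 types are the holes; the stones drawn are the pigeons.
To avoid 6 of any one type, the worst case takes at most 5 of each type, or every stone of a type that has fewer than 5.
That gives 1 + 5 + 1 + 5 + 1 + 1 + 2 + 4 + 5 + 3 + 3 + 5 = 36 stones with no type reaching 6.
The next stone forces some type to 6, so 36 + 1 = 37.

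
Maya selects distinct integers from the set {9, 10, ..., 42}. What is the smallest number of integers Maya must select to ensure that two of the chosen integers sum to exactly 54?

Group the elements by complementary pair {x, 54−x}: {12,42}, {13,41}, {14,40}, …, giving 15 two-element pairs, the single value 27 (it cannot pair with itself since the integers are distinct), and 3 integers whose partner 54−x falls outside [9,42].
Treating each of those 19 groups as a pigeonhole, one can pick one integer per group — 19 integers — with no two summing to 54.
The 20th integer lands in an occupied pair, forcing a sum of 54.

20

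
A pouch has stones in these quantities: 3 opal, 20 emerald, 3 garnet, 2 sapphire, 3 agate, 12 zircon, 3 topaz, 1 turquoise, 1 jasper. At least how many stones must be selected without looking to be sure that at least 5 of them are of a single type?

An adversary could hand out at most 4 stones per type (7 types run out sooner): 3 + 4 + 3 + 2 + 3 + 4 + 3 + 1 + 1 = 24 stones and still no type has 5.
By pigeonhole, one more stone lands in a type already at 4, so 25 draws are enough and 24 are not.

25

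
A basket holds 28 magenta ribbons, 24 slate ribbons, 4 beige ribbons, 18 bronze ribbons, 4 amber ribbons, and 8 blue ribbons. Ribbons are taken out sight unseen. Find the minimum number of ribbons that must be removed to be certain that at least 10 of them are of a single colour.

An adversary could hand out at most 9 ribbons per colour (beige, amber, blue run out sooner): 9 + 9 + 4 + 9 + 4 + 8 = 43 ribbons and still no colour has 10.
One more ribbon lands in a colour already at 9, so 44 draws are enough and 43 are not.

44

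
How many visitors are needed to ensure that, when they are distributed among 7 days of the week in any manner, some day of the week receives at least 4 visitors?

22

With 21 visitors one could put exactly 3 in each of the 7 days of the week, and no day of the week would reach 4.
One more visitor must land in a day of the week that already has 3, giving it 4.
So 7 × 3 + 1 = 22 visitors are required.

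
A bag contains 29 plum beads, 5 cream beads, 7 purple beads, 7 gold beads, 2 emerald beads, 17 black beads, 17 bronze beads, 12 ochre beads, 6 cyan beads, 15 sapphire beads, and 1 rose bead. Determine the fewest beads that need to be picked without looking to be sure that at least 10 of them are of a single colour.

An adversary could hand out at most 9 beads per colour (6 colours run out sooner): 9 + 5 + 7 + 7 + 2 + 9 + 9 + 9 + 6 + 9 + 1 = 73 beads and still no colour has 10.
By pigeonhole, one more bead lands in a colour already at 9, so 74 draws are enough and 73 are not.

74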